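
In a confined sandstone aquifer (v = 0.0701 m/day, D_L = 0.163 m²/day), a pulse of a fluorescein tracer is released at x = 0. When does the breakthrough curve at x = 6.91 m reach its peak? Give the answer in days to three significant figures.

70.8 days

For the 1D instantaneous-source solution, setting ∂C/∂t = 0 at fixed x gives v²t² + 2Dt − x² = 0, so t = (√(D² + v²x²) − D)/v².
√(D² + v²x²) = √(0.163² + 0.0701² × 6.91²) = 0.5111; v² = 0.00491401.
t = (0.5111 − 0.163)/0.00491401 = 70.8 days (vs. the pure-advection estimate x/v = 98.6 d).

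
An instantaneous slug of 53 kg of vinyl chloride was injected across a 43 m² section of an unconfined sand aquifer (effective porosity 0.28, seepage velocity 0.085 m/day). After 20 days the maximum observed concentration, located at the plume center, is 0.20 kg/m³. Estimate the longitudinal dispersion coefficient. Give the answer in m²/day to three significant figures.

At the plume center C_max = M/(n_e·A·√(4πDt)), so D = M²/(4πt·(n_e·A·C_max)²).
n_e·A·C_max = 0.28 × 43 × 0.20 = 2.408 kg/m.
D = 53²/(4π × 20 × 2.408²) = 1.93 m²/day.

1.93 m²/day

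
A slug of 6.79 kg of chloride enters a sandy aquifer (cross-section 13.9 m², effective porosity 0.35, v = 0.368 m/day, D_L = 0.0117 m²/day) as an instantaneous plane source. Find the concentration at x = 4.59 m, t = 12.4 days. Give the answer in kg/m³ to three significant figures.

1.03 kg/m³

For an instantaneous plane source, C(x,t) = M/(n_e·A·√(4πDt)) · exp(−(x−vt)²/(4Dt)), with n_e·A the pore (flow) area.
Plume center vt = 0.368 × 12.4 = 4.5632 m, so the well at 4.59 m is 0.0268 m downgradient of the peak.
√(4πDt) = 1.350 m, giving peak height M/(n_e·A·√(4πDt)) = 6.79/(0.35 × 13.9 × 1.350) = 1.034 kg/m³.
(x−vt)²/(4Dt) = (0.0268)²/(4 × 0.0117 × 12.4) = 0.001238; exp(−0.001238) = 0.9988.
C = 1.034 × 0.9988 = 1.03 kg/m³.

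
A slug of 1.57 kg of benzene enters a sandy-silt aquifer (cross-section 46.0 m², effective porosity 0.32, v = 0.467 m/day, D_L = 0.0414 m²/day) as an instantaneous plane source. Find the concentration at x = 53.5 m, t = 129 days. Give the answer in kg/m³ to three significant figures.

For an instantaneous plane source, C(x,t) = M/(n_e·A·√(4πDt)) · exp(−(x−vt)²/(4Dt)), with n_e·A the pore (flow) area.
Plume center vt = 0.467 × 129 = 60.243 m, so the well at 53.5 m is 6.743 m upgradient of the peak.
√(4πDt) = 8.192 m, giving peak height M/(n_e·A·√(4πDt)) = 1.57/(0.32 × 46.0 × 8.192) = 0.01302 kg/m³.
(x−vt)²/(4Dt) = (-6.743)²/(4 × 0.0414 × 129) = 2.128; exp(−2.128) = 0.1191.
C = 0.01302 × 0.1191 = 0.00155 kg/m³.

0.00155 kg/m³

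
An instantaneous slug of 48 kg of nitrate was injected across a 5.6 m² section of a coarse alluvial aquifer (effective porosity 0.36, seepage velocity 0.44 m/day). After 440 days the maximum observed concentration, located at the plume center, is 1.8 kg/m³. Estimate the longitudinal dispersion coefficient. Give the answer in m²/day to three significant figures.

At the plume center C_max = M/(n_e·A·√(4πDt)), so D = M²/(4πt·(n_e·A·C_max)²).
n_e·A·C_max = 0.36 × 5.6 × 1.8 = 3.629 kg/m.
D = 48²/(4π × 440 × 3.629²) = 0.0316 m²/day.

0.0316 m²/day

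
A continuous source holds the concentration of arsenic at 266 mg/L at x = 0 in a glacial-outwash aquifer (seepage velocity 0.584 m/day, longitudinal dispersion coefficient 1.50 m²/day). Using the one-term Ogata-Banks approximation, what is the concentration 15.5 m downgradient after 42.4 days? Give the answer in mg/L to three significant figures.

211 mg/L

For a continuous step input, C/C₀ ≈ ½·erfc((x−vt)/(2√(Dt))).
vt = 0.584 × 42.4 = 24.7616 m and 2√(Dt) = 2√(1.50 × 42.4) = 15.95 m.
Argument (x−vt)/(2√(Dt)) = (15.5 − 24.7616)/15.95 = -0.5807; ½·erfc(-0.5807) = 0.7942.
C = 266 × 0.7942 = 211 mg/L.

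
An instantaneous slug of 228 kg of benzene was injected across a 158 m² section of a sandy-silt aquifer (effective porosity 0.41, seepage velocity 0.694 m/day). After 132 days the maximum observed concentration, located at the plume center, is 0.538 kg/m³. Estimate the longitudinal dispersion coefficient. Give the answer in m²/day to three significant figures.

0.0258 m²/day

At the plume center C_max = M/(n_e·A·√(4πDt)), so D = M²/(4πt·(n_e·A·C_max)²).
n_e·A·C_max = 0.41 × 158 × 0.538 = 34.85 kg/m.
D = 228²/(4π × 132 × 34.85²) = 0.0258 m²/day.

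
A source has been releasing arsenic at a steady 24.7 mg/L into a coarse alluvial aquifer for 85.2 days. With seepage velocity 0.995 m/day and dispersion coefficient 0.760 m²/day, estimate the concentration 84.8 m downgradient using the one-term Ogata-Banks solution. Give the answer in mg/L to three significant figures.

For a continuous step input, C/C₀ ≈ ½·erfc((x−vt)/(2√(Dt))).
vt = 0.995 × 85.2 = 84.774 m and 2√(Dt) = 2√(0.760 × 85.2) = 16.09 m.
Argument (x−vt)/(2√(Dt)) = (84.8 − 84.774)/16.09 = 0.001616; ½·erfc(0.001616) = 0.4991.
C = 24.7 × 0.4991 = 12.3 mg/L.

12.3 mg/L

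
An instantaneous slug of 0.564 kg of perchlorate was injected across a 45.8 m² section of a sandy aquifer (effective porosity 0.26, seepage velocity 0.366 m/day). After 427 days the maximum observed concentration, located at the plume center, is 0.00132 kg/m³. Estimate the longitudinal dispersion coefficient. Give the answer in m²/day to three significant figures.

0.240 m²/day

At the plume center C_max = M/(n_e·A·√(4πDt)), so D = M²/(4πt·(n_e·A·C_max)²).
n_e·A·C_max = 0.26 × 45.8 × 0.00132 = 0.01572 kg/m.
D = 0.564²/(4π × 427 × 0.01572²) = 0.240 m²/day.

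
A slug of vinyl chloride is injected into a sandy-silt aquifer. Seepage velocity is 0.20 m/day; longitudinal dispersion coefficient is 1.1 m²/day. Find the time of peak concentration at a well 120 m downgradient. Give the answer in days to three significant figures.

For the 1D instantaneous-source solution, setting ∂C/∂t = 0 at fixed x gives v²t² + 2Dt − x² = 0, so t = (√(D² + v²x²) − D)/v².
√(D² + v²x²) = √(1.1² + 0.20² × 120²) = 24.03; v² = 0.04.
t = (24.03 − 1.1)/0.04 = 573 days (vs. the pure-advection estimate x/v = 600 d).

573 days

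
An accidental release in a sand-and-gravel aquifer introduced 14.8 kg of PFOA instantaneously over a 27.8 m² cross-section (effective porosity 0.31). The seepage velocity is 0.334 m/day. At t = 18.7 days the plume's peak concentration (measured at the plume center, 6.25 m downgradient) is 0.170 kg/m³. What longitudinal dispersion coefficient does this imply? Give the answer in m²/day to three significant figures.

At the plume center C_max = M/(n_e·A·√(4πDt)), so D = M²/(4πt·(n_e·A·C_max)²).
n_e·A·C_max = 0.31 × 27.8 × 0.170 = 1.465 kg/m.
D = 14.8²/(4π × 18.7 × 1.465²) = 0.434 m²/day.

0.434 m²/day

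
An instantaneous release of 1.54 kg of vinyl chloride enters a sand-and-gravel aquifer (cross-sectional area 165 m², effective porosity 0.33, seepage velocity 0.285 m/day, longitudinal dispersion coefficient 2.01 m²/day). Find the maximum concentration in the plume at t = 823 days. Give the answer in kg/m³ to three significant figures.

The peak of an instantaneous 1D plume sits at x = vt; there the Gaussian factor is 1 and C_max = M/(n_e·A·√(4πDt)), where n_e·A is the pore area the mass is dissolved in.
√(4πDt) = √(4π × 2.01 × 823) = 144.2 m, so C_max = 1.54/(0.33 × 165 × 144.2) = 0.000196 kg/m³.

0.000196 kg/m³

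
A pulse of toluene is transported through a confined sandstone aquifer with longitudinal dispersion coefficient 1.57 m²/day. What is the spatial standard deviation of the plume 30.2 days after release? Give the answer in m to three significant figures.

Dispersive spreading gives a Gaussian with σ² = 2Dt; advection only shifts the center.
σ = √(2 × 1.57 × 30.2) = 9.74 m.

9.74 m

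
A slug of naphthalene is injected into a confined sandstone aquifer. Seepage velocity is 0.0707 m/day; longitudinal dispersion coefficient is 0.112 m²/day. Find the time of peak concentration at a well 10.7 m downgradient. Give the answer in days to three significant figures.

For the 1D instantaneous-source solution, setting ∂C/∂t = 0 at fixed x gives v²t² + 2Dt − x² = 0, so t = (√(D² + v²x²) − D)/v².
√(D² + v²x²) = √(0.112² + 0.0707² × 10.7²) = 0.7647; v² = 0.00499849.
t = (0.7647 − 0.112)/0.00499849 = 131 days (vs. the pure-advection estimate x/v = 151 d).

131 days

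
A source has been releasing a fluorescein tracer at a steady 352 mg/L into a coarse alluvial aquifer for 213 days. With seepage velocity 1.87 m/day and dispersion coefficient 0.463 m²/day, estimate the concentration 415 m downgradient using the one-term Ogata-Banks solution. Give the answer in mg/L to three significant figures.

41.3 mg/L

For a continuous step input, C/C₀ ≈ ½·erfc((x−vt)/(2√(Dt))).
vt = 1.87 × 213 = 398.31 m and 2√(Dt) = 2√(0.463 × 213) = 19.86 m.
Argument (x−vt)/(2√(Dt)) = (415 − 398.31)/19.86 = 0.8404; ½·erfc(0.8404) = 0.1173.
C = 352 × 0.1173 = 41.3 mg/L.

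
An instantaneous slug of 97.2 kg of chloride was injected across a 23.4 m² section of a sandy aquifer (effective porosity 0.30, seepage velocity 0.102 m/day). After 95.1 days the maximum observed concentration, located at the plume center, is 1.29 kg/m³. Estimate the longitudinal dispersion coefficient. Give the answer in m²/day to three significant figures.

At the plume center C_max = M/(n_e·A·√(4πDt)), so D = M²/(4πt·(n_e·A·C_max)²).
n_e·A·C_max = 0.30 × 23.4 × 1.29 = 9.056 kg/m.
D = 97.2²/(4π × 95.1 × 9.056²) = 0.0964 m²/day.

0.0964 m²/day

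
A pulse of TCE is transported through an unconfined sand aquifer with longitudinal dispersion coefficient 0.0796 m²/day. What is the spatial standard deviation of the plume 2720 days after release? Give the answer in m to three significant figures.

Dispersive spreading gives a Gaussian with σ² = 2Dt; advection only shifts the center.
σ = √(2 × 0.0796 × 2720) = 20.8 m.

20.8 m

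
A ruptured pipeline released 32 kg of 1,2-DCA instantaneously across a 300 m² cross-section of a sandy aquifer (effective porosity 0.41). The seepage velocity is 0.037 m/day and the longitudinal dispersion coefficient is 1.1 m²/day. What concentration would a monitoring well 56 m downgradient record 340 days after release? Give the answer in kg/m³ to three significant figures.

For an instantaneous plane source, C(x,t) = M/(n_e·A·√(4πDt)) · exp(−(x−vt)²/(4Dt)), with n_e·A the pore (flow) area.
Plume center vt = 0.037 × 340 = 12.58 m, so the well at 56 m is 43.42 m downgradient of the peak.
√(4πDt) = 68.56 m, giving peak height M/(n_e·A·√(4πDt)) = 32/(0.41 × 300 × 68.56) = 0.003795 kg/m³.
(x−vt)²/(4Dt) = (43.42)²/(4 × 1.1 × 340) = 1.260; exp(−1.260) = 0.2837.
C = 0.003795 × 0.2837 = 0.00108 kg/m³.

0.00108 kg/m³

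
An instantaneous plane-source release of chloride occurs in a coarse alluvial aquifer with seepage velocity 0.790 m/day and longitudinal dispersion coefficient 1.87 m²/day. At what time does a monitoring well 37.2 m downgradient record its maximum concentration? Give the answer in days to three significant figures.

44.2 days

For the 1D instantaneous-source solution, setting ∂C/∂t = 0 at fixed x gives v²t² + 2Dt − x² = 0, so t = (√(D² + v²x²) − D)/v².
√(D² + v²x²) = √(1.87² + 0.790² × 37.2²) = 29.45; v² = 0.6241.
t = (29.45 − 1.87)/0.6241 = 44.2 days (vs. the pure-advection estimate x/v = 47.1 d).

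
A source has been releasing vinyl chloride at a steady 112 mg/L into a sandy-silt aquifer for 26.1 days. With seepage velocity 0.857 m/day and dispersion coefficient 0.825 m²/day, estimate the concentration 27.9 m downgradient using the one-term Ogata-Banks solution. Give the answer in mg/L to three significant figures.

22.4 mg/L

For a continuous step input, C/C₀ ≈ ½·erfc((x−vt)/(2√(Dt))).
vt = 0.857 × 26.1 = 22.3677 m and 2√(Dt) = 2√(0.825 × 26.1) = 9.281 m.
Argument (x−vt)/(2√(Dt)) = (27.9 − 22.3677)/9.281 = 0.5961; ½·erfc(0.5961) = 0.1996.
C = 112 × 0.1996 = 22.4 mg/L.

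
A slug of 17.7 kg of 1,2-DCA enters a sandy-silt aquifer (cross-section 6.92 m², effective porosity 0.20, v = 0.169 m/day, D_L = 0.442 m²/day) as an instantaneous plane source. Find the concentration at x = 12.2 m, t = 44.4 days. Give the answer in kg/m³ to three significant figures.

0.615 kg/m³

For an instantaneous plane source, C(x,t) = M/(n_e·A·√(4πDt)) · exp(−(x−vt)²/(4Dt)), with n_e·A the pore (flow) area.
Plume center vt = 0.169 × 44.4 = 7.5036 m, so the well at 12.2 m is 4.6964 m downgradient of the peak.
√(4πDt) = 15.70 m, giving peak height M/(n_e·A·√(4πDt)) = 17.7/(0.20 × 6.92 × 15.70) = 0.8146 kg/m³.
(x−vt)²/(4Dt) = (4.6964)²/(4 × 0.442 × 44.4) = 0.2810; exp(−0.2810) = 0.7550.
C = 0.8146 × 0.7550 = 0.615 kg/m³.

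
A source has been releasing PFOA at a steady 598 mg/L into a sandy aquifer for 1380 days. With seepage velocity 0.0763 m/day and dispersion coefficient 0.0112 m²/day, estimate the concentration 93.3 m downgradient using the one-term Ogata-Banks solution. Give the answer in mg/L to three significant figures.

589 mg/L

For a continuous step input, C/C₀ ≈ ½·erfc((x−vt)/(2√(Dt))).
vt = 0.0763 × 1380 = 105.294 m and 2√(Dt) = 2√(0.0112 × 1380) = 7.863 m.
Argument (x−vt)/(2√(Dt)) = (93.3 − 105.294)/7.863 = -1.525; ½·erfc(-1.525) = 0.9845.
C = 598 × 0.9845 = 589 mg/L.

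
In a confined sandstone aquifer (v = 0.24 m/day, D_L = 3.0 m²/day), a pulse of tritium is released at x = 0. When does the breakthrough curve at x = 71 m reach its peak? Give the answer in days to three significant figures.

For the 1D instantaneous-source solution, setting ∂C/∂t = 0 at fixed x gives v²t² + 2Dt − x² = 0, so t = (√(D² + v²x²) − D)/v².
√(D² + v²x²) = √(3.0² + 0.24² × 71²) = 17.30; v² = 0.0576.
t = (17.30 − 3.0)/0.0576 = 248 days (vs. the pure-advection estimate x/v = 296 d).

248 days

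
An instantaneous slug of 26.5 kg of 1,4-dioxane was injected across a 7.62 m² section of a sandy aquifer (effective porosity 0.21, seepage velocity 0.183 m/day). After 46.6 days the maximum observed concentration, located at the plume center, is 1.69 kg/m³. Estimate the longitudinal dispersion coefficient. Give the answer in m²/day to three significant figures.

0.164 m²/day

At the plume center C_max = M/(n_e·A·√(4πDt)), so D = M²/(4πt·(n_e·A·C_max)²).
n_e·A·C_max = 0.21 × 7.62 × 1.69 = 2.704 kg/m.
D = 26.5²/(4π × 46.6 × 2.704²) = 0.164 m²/day.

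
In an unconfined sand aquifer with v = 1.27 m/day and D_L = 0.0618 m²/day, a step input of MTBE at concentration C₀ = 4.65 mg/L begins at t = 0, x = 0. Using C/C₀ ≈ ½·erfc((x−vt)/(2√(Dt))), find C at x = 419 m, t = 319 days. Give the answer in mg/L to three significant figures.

0.0632 mg/L

For a continuous step input, C/C₀ ≈ ½·erfc((x−vt)/(2√(Dt))).
vt = 1.27 × 319 = 405.13 m and 2√(Dt) = 2√(0.0618 × 319) = 8.880 m.
Argument (x−vt)/(2√(Dt)) = (419 − 405.13)/8.880 = 1.562; ½·erfc(1.562) = 0.01359.
C = 4.65 × 0.01359 = 0.0632 mg/L.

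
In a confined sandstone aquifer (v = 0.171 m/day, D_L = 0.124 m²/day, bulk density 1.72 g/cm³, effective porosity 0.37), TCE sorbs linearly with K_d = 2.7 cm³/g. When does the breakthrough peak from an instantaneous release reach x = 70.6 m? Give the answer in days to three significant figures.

5540 days

Retardation factor R = 1 + ρ_b·K_d/n = 1 + 1.72 × 2.7/0.37 = 13.55.
Sorption retards both mechanisms: v_R = v/R = 0.01262 m/day, D_R = D/R = 0.009151 m²/day.
Peak time from v_R²t² + 2D_R t − x² = 0: t = (√(D_R² + v_R²x²) − D_R)/v_R².
√(D_R² + v_R²x²) = √(0.009151² + 0.01262² × 70.6²) = 0.8910; v_R² = 0.0001593.
t = (0.8910 − 0.009151)/0.0001593 = 5540 days.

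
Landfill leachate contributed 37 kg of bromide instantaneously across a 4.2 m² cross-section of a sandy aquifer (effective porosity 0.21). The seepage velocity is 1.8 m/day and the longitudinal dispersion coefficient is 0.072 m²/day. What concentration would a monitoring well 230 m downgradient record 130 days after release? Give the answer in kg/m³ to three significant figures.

For an instantaneous plane source, C(x,t) = M/(n_e·A·√(4πDt)) · exp(−(x−vt)²/(4Dt)), with n_e·A the pore (flow) area.
Plume center vt = 1.8 × 130 = 234 m, so the well at 230 m is 4 m upgradient of the peak.
√(4πDt) = 10.85 m, giving peak height M/(n_e·A·√(4πDt)) = 37/(0.21 × 4.2 × 10.85) = 3.866 kg/m³.
(x−vt)²/(4Dt) = (-4)²/(4 × 0.072 × 130) = 0.4274; exp(−0.4274) = 0.6522.
C = 3.866 × 0.6522 = 2.52 kg/m³.

2.52 kg/m³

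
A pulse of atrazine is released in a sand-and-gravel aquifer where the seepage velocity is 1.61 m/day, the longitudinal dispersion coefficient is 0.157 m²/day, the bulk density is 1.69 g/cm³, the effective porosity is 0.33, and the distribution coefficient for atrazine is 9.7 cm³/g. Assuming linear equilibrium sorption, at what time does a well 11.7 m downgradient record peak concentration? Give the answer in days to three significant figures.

Retardation factor R = 1 + ρ_b·K_d/n = 1 + 1.69 × 9.7/0.33 = 50.68.
Sorption retards both mechanisms: v_R = v/R = 0.03177 m/day, D_R = D/R = 0.003098 m²/day.
Peak time from v_R²t² + 2D_R t − x² = 0: t = (√(D_R² + v_R²x²) − D_R)/v_R².
√(D_R² + v_R²x²) = √(0.003098² + 0.03177² × 11.7²) = 0.3717; v_R² = 0.001009.
t = (0.3717 − 0.003098)/0.001009 = 365 days.

365 days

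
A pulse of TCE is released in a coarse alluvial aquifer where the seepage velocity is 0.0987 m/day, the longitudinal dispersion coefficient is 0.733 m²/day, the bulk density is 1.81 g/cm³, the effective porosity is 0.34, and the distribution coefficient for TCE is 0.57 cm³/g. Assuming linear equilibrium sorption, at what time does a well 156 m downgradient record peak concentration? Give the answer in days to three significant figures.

Retardation factor R = 1 + ρ_b·K_d/n = 1 + 1.81 × 0.57/0.34 = 4.034.
Sorption retards both mechanisms: v_R = v/R = 0.02447 m/day, D_R = D/R = 0.1817 m²/day.
Peak time from v_R²t² + 2D_R t − x² = 0: t = (√(D_R² + v_R²x²) − D_R)/v_R².
√(D_R² + v_R²x²) = √(0.1817² + 0.02447² × 156²) = 3.822; v_R² = 0.0005988.
t = (3.822 − 0.1817)/0.0005988 = 6080 days.

6080 days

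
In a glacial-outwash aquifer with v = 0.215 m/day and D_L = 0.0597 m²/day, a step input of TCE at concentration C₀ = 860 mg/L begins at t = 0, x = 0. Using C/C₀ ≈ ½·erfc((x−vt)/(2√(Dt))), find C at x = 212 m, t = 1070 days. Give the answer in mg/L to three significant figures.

For a continuous step input, C/C₀ ≈ ½·erfc((x−vt)/(2√(Dt))).
vt = 0.215 × 1070 = 230.05 m and 2√(Dt) = 2√(0.0597 × 1070) = 15.98 m.
Argument (x−vt)/(2√(Dt)) = (212 − 230.05)/15.98 = -1.130; ½·erfc(-1.130) = 0.9450.
C = 860 × 0.9450 = 813 mg/L.

813 mg/L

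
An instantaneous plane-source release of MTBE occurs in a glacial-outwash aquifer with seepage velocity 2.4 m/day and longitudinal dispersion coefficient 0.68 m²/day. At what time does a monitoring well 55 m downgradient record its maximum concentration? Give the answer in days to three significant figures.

For the 1D instantaneous-source solution, setting ∂C/∂t = 0 at fixed x gives v²t² + 2Dt − x² = 0, so t = (√(D² + v²x²) − D)/v².
√(D² + v²x²) = √(0.68² + 2.4² × 55²) = 132.0; v² = 5.76.
t = (132.0 − 0.68)/5.76 = 22.8 days (vs. the pure-advection estimate x/v = 22.9 d).

22.8 days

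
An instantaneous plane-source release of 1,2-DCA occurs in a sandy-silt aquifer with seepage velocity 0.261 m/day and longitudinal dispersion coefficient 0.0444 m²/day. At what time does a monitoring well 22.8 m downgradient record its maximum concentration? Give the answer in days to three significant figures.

For the 1D instantaneous-source solution, setting ∂C/∂t = 0 at fixed x gives v²t² + 2Dt − x² = 0, so t = (√(D² + v²x²) − D)/v².
√(D² + v²x²) = √(0.0444² + 0.261² × 22.8²) = 5.951; v² = 0.068121.
t = (5.951 − 0.0444)/0.068121 = 86.7 days (vs. the pure-advection estimate x/v = 87.4 d).

86.7 days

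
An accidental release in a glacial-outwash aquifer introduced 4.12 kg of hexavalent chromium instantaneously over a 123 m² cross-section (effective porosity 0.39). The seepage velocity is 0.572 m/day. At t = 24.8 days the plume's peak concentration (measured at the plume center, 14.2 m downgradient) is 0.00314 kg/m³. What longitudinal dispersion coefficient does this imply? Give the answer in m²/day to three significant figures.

2.40 m²/day

At the plume center C_max = M/(n_e·A·√(4πDt)), so D = M²/(4πt·(n_e·A·C_max)²).
n_e·A·C_max = 0.39 × 123 × 0.00314 = 0.1506 kg/m.
D = 4.12²/(4π × 24.8 × 0.1506²) = 2.40 m²/day.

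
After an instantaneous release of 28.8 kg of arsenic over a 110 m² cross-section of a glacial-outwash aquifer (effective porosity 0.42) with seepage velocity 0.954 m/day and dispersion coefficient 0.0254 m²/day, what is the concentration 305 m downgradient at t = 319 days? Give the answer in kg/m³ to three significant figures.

For an instantaneous plane source, C(x,t) = M/(n_e·A·√(4πDt)) · exp(−(x−vt)²/(4Dt)), with n_e·A the pore (flow) area.
Plume center vt = 0.954 × 319 = 304.326 m, so the well at 305 m is 0.674 m downgradient of the peak.
√(4πDt) = 10.09 m, giving peak height M/(n_e·A·√(4πDt)) = 28.8/(0.42 × 110 × 10.09) = 0.06178 kg/m³.
(x−vt)²/(4Dt) = (0.674)²/(4 × 0.0254 × 319) = 0.01402; exp(−0.01402) = 0.9861.
C = 0.06178 × 0.9861 = 0.0609 kg/m³.

0.0609 kg/m³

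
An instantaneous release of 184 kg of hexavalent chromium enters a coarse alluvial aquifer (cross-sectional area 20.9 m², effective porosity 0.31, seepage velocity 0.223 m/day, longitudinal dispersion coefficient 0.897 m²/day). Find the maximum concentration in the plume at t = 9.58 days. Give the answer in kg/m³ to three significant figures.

The peak of an instantaneous 1D plume sits at x = vt; there the Gaussian factor is 1 and C_max = M/(n_e·A·√(4πDt)), where n_e·A is the pore area the mass is dissolved in.
√(4πDt) = √(4π × 0.897 × 9.58) = 10.39 m, so C_max = 184/(0.31 × 20.9 × 10.39) = 2.73 kg/m³.

2.73 kg/m³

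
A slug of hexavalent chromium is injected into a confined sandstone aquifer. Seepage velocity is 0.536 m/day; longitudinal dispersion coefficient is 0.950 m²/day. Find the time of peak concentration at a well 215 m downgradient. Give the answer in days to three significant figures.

For the 1D instantaneous-source solution, setting ∂C/∂t = 0 at fixed x gives v²t² + 2Dt − x² = 0, so t = (√(D² + v²x²) − D)/v².
√(D² + v²x²) = √(0.950² + 0.536² × 215²) = 115.2; v² = 0.287296.
t = (115.2 − 0.950)/0.287296 = 398 days (vs. the pure-advection estimate x/v = 401 d).

398 days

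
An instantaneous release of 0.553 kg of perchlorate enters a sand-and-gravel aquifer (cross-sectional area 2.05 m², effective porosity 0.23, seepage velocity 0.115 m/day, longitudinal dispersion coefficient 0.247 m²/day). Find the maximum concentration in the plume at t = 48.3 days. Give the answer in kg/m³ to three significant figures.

0.0958 kg/m³

The peak of an instantaneous 1D plume sits at x = vt; there the Gaussian factor is 1 and C_max = M/(n_e·A·√(4πDt)), where n_e·A is the pore area the mass is dissolved in.
√(4πDt) = √(4π × 0.247 × 48.3) = 12.24 m, so C_max = 0.553/(0.23 × 2.05 × 12.24) = 0.0958 kg/m³.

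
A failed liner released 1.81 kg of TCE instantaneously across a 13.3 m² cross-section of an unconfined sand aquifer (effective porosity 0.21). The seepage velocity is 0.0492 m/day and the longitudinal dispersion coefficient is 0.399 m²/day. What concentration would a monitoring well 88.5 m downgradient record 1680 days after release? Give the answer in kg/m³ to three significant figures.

For an instantaneous plane source, C(x,t) = M/(n_e·A·√(4πDt)) · exp(−(x−vt)²/(4Dt)), with n_e·A the pore (flow) area.
Plume center vt = 0.0492 × 1680 = 82.656 m, so the well at 88.5 m is 5.844 m downgradient of the peak.
√(4πDt) = 91.78 m, giving peak height M/(n_e·A·√(4πDt)) = 1.81/(0.21 × 13.3 × 91.78) = 0.007061 kg/m³.
(x−vt)²/(4Dt) = (5.844)²/(4 × 0.399 × 1680) = 0.01274; exp(−0.01274) = 0.9873.
C = 0.007061 × 0.9873 = 0.00697 kg/m³.

0.00697 kg/m³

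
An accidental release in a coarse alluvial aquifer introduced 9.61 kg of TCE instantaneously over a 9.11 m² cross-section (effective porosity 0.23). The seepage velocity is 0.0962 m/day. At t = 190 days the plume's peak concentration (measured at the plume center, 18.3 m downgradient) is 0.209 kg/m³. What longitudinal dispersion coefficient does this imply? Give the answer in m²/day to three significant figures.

At the plume center C_max = M/(n_e·A·√(4πDt)), so D = M²/(4πt·(n_e·A·C_max)²).
n_e·A·C_max = 0.23 × 9.11 × 0.209 = 0.4379 kg/m.
D = 9.61²/(4π × 190 × 0.4379²) = 0.202 m²/day.

0.202 m²/day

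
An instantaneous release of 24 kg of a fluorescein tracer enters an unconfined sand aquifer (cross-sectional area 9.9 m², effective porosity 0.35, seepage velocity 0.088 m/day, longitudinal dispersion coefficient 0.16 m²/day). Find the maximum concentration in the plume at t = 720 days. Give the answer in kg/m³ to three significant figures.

0.182 kg/m³

The peak of an instantaneous 1D plume sits at x = vt; there the Gaussian factor is 1 and C_max = M/(n_e·A·√(4πDt)), where n_e·A is the pore area the mass is dissolved in.
√(4πDt) = √(4π × 0.16 × 720) = 38.05 m, so C_max = 24/(0.35 × 9.9 × 38.05) = 0.182 kg/m³.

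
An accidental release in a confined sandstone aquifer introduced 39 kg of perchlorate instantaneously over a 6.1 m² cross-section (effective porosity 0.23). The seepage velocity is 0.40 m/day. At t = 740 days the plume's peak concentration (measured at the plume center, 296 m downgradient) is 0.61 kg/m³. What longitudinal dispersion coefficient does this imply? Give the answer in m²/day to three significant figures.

0.223 m²/day

At the plume center C_max = M/(n_e·A·√(4πDt)), so D = M²/(4πt·(n_e·A·C_max)²).
n_e·A·C_max = 0.23 × 6.1 × 0.61 = 0.8558 kg/m.
D = 39²/(4π × 740 × 0.8558²) = 0.223 m²/day.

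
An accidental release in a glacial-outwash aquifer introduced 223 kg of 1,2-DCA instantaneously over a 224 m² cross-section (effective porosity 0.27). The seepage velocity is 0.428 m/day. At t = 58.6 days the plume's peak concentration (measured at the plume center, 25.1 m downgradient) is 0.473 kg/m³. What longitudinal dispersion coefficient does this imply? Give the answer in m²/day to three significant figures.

0.0825 m²/day

At the plume center C_max = M/(n_e·A·√(4πDt)), so D = M²/(4πt·(n_e·A·C_max)²).
n_e·A·C_max = 0.27 × 224 × 0.473 = 28.61 kg/m.
D = 223²/(4π × 58.6 × 28.61²) = 0.0825 m²/day.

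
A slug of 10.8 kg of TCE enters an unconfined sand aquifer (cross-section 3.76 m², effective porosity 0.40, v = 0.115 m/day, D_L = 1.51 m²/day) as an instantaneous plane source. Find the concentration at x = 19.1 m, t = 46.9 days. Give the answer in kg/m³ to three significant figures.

0.124 kg/m³

For an instantaneous plane source, C(x,t) = M/(n_e·A·√(4πDt)) · exp(−(x−vt)²/(4Dt)), with n_e·A the pore (flow) area.
Plume center vt = 0.115 × 46.9 = 5.3935 m, so the well at 19.1 m is 13.7065 m downgradient of the peak.
√(4πDt) = 29.83 m, giving peak height M/(n_e·A·√(4πDt)) = 10.8/(0.40 × 3.76 × 29.83) = 0.2407 kg/m³.
(x−vt)²/(4Dt) = (13.7065)²/(4 × 1.51 × 46.9) = 0.6632; exp(−0.6632) = 0.5152.
C = 0.2407 × 0.5152 = 0.124 kg/m³.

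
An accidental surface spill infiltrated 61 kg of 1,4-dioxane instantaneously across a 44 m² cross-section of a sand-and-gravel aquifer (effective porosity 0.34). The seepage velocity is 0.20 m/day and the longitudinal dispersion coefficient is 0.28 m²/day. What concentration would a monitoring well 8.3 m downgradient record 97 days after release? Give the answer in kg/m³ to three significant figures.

0.0710 kg/m³

For an instantaneous plane source, C(x,t) = M/(n_e·A·√(4πDt)) · exp(−(x−vt)²/(4Dt)), with n_e·A the pore (flow) area.
Plume center vt = 0.20 × 97 = 19.4 m, so the well at 8.3 m is 11.1 m upgradient of the peak.
√(4πDt) = 18.47 m, giving peak height M/(n_e·A·√(4πDt)) = 61/(0.34 × 44 × 18.47) = 0.2208 kg/m³.
(x−vt)²/(4Dt) = (-11.1)²/(4 × 0.28 × 97) = 1.134; exp(−1.134) = 0.3217.
C = 0.2208 × 0.3217 = 0.0710 kg/m³.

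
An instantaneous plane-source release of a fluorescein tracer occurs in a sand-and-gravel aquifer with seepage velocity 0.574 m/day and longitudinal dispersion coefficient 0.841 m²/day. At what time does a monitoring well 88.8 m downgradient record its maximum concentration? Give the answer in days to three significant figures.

For the 1D instantaneous-source solution, setting ∂C/∂t = 0 at fixed x gives v²t² + 2Dt − x² = 0, so t = (√(D² + v²x²) − D)/v².
√(D² + v²x²) = √(0.841² + 0.574² × 88.8²) = 50.98; v² = 0.329476.
t = (50.98 − 0.841)/0.329476 = 152 days (vs. the pure-advection estimate x/v = 155 d).

152 days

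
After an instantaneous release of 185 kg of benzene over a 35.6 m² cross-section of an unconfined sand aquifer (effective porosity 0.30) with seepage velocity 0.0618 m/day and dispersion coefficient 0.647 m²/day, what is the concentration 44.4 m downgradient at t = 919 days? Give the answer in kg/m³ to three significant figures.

For an instantaneous plane source, C(x,t) = M/(n_e·A·√(4πDt)) · exp(−(x−vt)²/(4Dt)), with n_e·A the pore (flow) area.
Plume center vt = 0.0618 × 919 = 56.7942 m, so the well at 44.4 m is 12.3942 m upgradient of the peak.
√(4πDt) = 86.44 m, giving peak height M/(n_e·A·√(4πDt)) = 185/(0.30 × 35.6 × 86.44) = 0.2004 kg/m³.
(x−vt)²/(4Dt) = (-12.3942)²/(4 × 0.647 × 919) = 0.06459; exp(−0.06459) = 0.9375.
C = 0.2004 × 0.9375 = 0.188 kg/m³.

0.188 kg/m³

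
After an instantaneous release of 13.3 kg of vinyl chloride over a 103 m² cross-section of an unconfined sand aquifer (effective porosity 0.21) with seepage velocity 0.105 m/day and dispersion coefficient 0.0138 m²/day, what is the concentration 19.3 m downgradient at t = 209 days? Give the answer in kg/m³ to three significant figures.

For an instantaneous plane source, C(x,t) = M/(n_e·A·√(4πDt)) · exp(−(x−vt)²/(4Dt)), with n_e·A the pore (flow) area.
Plume center vt = 0.105 × 209 = 21.945 m, so the well at 19.3 m is 2.645 m upgradient of the peak.
√(4πDt) = 6.020 m, giving peak height M/(n_e·A·√(4πDt)) = 13.3/(0.21 × 103 × 6.020) = 0.1021 kg/m³.
(x−vt)²/(4Dt) = (-2.645)²/(4 × 0.0138 × 209) = 0.6064; exp(−0.6064) = 0.5453.
C = 0.1021 × 0.5453 = 0.0557 kg/m³.

0.0557 kg/m³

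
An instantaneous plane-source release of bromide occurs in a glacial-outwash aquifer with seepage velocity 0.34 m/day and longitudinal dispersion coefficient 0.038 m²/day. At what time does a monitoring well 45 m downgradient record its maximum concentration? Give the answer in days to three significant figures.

For the 1D instantaneous-source solution, setting ∂C/∂t = 0 at fixed x gives v²t² + 2Dt − x² = 0, so t = (√(D² + v²x²) − D)/v².
√(D² + v²x²) = √(0.038² + 0.34² × 45²) = 15.30; v² = 0.1156.
t = (15.30 − 0.038)/0.1156 = 132 days (vs. the pure-advection estimate x/v = 132 d).

132 days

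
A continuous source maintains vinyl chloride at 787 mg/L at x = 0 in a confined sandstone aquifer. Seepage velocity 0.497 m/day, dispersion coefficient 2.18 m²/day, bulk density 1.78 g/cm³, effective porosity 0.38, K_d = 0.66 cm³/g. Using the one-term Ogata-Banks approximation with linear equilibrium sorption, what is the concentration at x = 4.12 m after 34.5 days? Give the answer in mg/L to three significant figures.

397 mg/L

Retardation factor R = 1 + ρ_b·K_d/n = 1 + 1.78 × 0.66/0.38 = 4.092.
Sorption retards both mechanisms: v_R = v/R = 0.1215 m/day, D_R = D/R = 0.5327 m²/day.
v_R·t = 0.1215 × 34.5 = 4.19175 m; 2√(D_R t) = 8.574 m; argument = (4.12 − 4.19175)/8.574 = -0.008368.
C = C₀ × ½·erfc(-0.008368) = 787 × 0.5047 = 397 mg/L.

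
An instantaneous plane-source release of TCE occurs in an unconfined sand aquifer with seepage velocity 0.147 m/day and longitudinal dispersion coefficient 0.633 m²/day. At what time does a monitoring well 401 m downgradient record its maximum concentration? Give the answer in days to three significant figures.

2700 days

For the 1D instantaneous-source solution, setting ∂C/∂t = 0 at fixed x gives v²t² + 2Dt − x² = 0, so t = (√(D² + v²x²) − D)/v².
√(D² + v²x²) = √(0.633² + 0.147² × 401²) = 58.95; v² = 0.021609.
t = (58.95 − 0.633)/0.021609 = 2700 days (vs. the pure-advection estimate x/v = 2730 d).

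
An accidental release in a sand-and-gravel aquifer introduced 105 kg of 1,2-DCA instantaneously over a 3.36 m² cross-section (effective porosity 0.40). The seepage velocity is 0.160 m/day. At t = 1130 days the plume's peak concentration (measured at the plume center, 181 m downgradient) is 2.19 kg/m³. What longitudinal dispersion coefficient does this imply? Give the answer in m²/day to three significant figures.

0.0896 m²/day

At the plume center C_max = M/(n_e·A·√(4πDt)), so D = M²/(4πt·(n_e·A·C_max)²).
n_e·A·C_max = 0.40 × 3.36 × 2.19 = 2.943 kg/m.
D = 105²/(4π × 1130 × 2.943²) = 0.0896 m²/day.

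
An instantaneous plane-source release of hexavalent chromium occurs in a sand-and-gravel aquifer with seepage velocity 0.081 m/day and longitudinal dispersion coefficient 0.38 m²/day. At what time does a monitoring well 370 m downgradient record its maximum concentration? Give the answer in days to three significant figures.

For the 1D instantaneous-source solution, setting ∂C/∂t = 0 at fixed x gives v²t² + 2Dt − x² = 0, so t = (√(D² + v²x²) − D)/v².
√(D² + v²x²) = √(0.38² + 0.081² × 370²) = 29.97; v² = 0.006561.
t = (29.97 − 0.38)/0.006561 = 4510 days (vs. the pure-advection estimate x/v = 4570 d).

4510 days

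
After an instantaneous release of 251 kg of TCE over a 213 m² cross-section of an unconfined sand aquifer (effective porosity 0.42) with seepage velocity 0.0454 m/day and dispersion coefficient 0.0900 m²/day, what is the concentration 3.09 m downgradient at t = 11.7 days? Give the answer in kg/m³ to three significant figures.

For an instantaneous plane source, C(x,t) = M/(n_e·A·√(4πDt)) · exp(−(x−vt)²/(4Dt)), with n_e·A the pore (flow) area.
Plume center vt = 0.0454 × 11.7 = 0.53118 m, so the well at 3.09 m is 2.55882 m downgradient of the peak.
√(4πDt) = 3.638 m, giving peak height M/(n_e·A·√(4πDt)) = 251/(0.42 × 213 × 3.638) = 0.7712 kg/m³.
(x−vt)²/(4Dt) = (2.55882)²/(4 × 0.0900 × 11.7) = 1.555; exp(−1.555) = 0.2112.
C = 0.7712 × 0.2112 = 0.163 kg/m³.

0.163 kg/m³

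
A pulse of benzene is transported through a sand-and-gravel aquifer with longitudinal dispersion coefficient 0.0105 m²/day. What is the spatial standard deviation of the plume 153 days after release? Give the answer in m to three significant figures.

Dispersive spreading gives a Gaussian with σ² = 2Dt; advection only shifts the center.
σ = √(2 × 0.0105 × 153) = 1.79 m.

1.79 m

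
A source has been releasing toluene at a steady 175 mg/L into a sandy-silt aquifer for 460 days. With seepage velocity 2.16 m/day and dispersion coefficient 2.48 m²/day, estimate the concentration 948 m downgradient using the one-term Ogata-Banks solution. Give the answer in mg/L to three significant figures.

145 mg/L

For a continuous step input, C/C₀ ≈ ½·erfc((x−vt)/(2√(Dt))).
vt = 2.16 × 460 = 993.6 m and 2√(Dt) = 2√(2.48 × 460) = 67.55 m.
Argument (x−vt)/(2√(Dt)) = (948 − 993.6)/67.55 = -0.6751; ½·erfc(-0.6751) = 0.8301.
C = 175 × 0.8301 = 145 mg/L.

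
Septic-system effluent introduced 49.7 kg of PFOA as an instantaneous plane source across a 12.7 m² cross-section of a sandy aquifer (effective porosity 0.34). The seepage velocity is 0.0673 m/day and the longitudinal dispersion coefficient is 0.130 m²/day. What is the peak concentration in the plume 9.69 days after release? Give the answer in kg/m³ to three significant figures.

The peak of an instantaneous 1D plume sits at x = vt; there the Gaussian factor is 1 and C_max = M/(n_e·A·√(4πDt)), where n_e·A is the pore area the mass is dissolved in.
√(4πDt) = √(4π × 0.130 × 9.69) = 3.979 m, so C_max = 49.7/(0.34 × 12.7 × 3.979) = 2.89 kg/m³.

2.89 kg/m³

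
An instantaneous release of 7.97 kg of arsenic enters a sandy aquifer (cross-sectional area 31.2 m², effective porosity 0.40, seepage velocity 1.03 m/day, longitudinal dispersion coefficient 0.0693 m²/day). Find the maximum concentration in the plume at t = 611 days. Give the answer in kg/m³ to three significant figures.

The peak of an instantaneous 1D plume sits at x = vt; there the Gaussian factor is 1 and C_max = M/(n_e·A·√(4πDt)), where n_e·A is the pore area the mass is dissolved in.
√(4πDt) = √(4π × 0.0693 × 611) = 23.07 m, so C_max = 7.97/(0.40 × 31.2 × 23.07) = 0.0277 kg/m³.

0.0277 kg/m³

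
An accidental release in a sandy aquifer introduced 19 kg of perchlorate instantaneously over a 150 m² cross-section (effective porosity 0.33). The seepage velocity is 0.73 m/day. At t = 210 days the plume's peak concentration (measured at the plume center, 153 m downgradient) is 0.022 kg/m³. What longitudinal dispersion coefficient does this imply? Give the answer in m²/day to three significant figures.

0.115 m²/day

At the plume center C_max = M/(n_e·A·√(4πDt)), so D = M²/(4πt·(n_e·A·C_max)²).
n_e·A·C_max = 0.33 × 150 × 0.022 = 1.089 kg/m.
D = 19²/(4π × 210 × 1.089²) = 0.115 m²/day.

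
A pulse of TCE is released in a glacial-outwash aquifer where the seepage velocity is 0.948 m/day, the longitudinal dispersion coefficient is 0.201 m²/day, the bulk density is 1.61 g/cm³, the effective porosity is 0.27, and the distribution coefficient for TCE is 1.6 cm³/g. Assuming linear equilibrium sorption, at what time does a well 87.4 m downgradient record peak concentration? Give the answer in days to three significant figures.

Retardation factor R = 1 + ρ_b·K_d/n = 1 + 1.61 × 1.6/0.27 = 10.54.
Sorption retards both mechanisms: v_R = v/R = 0.08994 m/day, D_R = D/R = 0.01907 m²/day.
Peak time from v_R²t² + 2D_R t − x² = 0: t = (√(D_R² + v_R²x²) − D_R)/v_R².
√(D_R² + v_R²x²) = √(0.01907² + 0.08994² × 87.4²) = 7.861; v_R² = 0.008089.
t = (7.861 − 0.01907)/0.008089 = 969 days.

969 days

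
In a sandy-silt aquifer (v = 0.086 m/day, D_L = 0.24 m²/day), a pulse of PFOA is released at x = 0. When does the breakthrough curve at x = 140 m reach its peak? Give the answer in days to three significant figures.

1600 days

For the 1D instantaneous-source solution, setting ∂C/∂t = 0 at fixed x gives v²t² + 2Dt − x² = 0, so t = (√(D² + v²x²) − D)/v².
√(D² + v²x²) = √(0.24² + 0.086² × 140²) = 12.04; v² = 0.007396.
t = (12.04 − 0.24)/0.007396 = 1600 days (vs. the pure-advection estimate x/v = 1630 d).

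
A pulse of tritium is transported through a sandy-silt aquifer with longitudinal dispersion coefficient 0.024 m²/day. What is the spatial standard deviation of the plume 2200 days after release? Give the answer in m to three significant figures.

Dispersive spreading gives a Gaussian with σ² = 2Dt; advection only shifts the center.
σ = √(2 × 0.024 × 2200) = 10.3 m.

10.3 m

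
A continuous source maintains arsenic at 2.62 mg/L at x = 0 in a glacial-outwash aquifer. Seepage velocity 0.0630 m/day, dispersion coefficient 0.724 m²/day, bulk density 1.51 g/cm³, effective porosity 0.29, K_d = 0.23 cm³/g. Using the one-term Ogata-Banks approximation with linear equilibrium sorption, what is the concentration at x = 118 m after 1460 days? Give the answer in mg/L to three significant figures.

0.0185 mg/L

Retardation factor R = 1 + ρ_b·K_d/n = 1 + 1.51 × 0.23/0.29 = 2.198.
Sorption retards both mechanisms: v_R = v/R = 0.02866 m/day, D_R = D/R = 0.3294 m²/day.
v_R·t = 0.02866 × 1460 = 41.8436 m; 2√(D_R t) = 43.86 m; argument = (118 − 41.8436)/43.86 = 1.736.
C = C₀ × ½·erfc(1.736) = 2.62 × 0.007043 = 0.0185 mg/L.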